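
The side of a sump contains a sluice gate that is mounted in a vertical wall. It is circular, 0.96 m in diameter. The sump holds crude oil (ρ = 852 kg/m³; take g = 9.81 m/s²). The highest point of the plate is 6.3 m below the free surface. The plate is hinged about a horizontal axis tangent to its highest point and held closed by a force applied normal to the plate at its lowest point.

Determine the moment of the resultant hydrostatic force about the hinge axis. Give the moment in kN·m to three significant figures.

γ = ρg = 852 × 9.81 / 1000 = 8.35812 kN/m³.
The centroid is at the centre, 0.48 m below the top of the plate, so the centroid depth is h_c = 6.3 + 0.48 = 6.78 m.
A = π(0.48)² = 0.723823 m².
Resultant F = γ·h_c·A = 8.35812 × 6.78 × 0.723823 = 41.0176 kN.
I_c = πr⁴/4 = π × 0.48⁴/4 = 0.0416922 m⁴.
Centre of pressure: y_p = y_c + I_c/(y_c·A) = 6.78 + 0.0416922/(6.78 × 0.723823) = 6.78 + 0.00849557 = 6.7885 m along the plane.
The resultant acts 0.48 + 0.00849557 = 0.488496 m (along the plate) below the hinge at the top edge, so the moment about the hinge is M = F × 0.488496 = 41.0176 × 0.488496 = 20.0369 kN·m.

M ≈ 20.0 kN·m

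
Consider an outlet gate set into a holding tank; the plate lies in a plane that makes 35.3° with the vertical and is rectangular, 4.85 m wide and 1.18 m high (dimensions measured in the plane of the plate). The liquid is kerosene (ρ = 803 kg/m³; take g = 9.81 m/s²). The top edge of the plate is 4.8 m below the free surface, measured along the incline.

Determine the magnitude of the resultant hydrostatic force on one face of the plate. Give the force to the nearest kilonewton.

γ = ρg = 803 × 9.81 / 1000 = 7.87743 kN/m³.
The plate makes 35.3° with the vertical, i.e. θ = 90° − 35.3° = 54.7° to the horizontal. Measuring y along the incline from the free-surface line, vertical depth h = y·sinθ with sinθ = 0.816138.
The centroid lies 1.18/2 = 0.59 m below the top edge, so y_c = 4.8 + 0.59 = 5.39 m and h_c = 5.39 × 0.816138 = 4.39898 m.
A = 4.85 × 1.18 = 5.723 m².
Resultant F = γ·h_c·A = 7.87743 × 4.39898 × 5.723 = 198.317 kN.

F ≈ 198 kN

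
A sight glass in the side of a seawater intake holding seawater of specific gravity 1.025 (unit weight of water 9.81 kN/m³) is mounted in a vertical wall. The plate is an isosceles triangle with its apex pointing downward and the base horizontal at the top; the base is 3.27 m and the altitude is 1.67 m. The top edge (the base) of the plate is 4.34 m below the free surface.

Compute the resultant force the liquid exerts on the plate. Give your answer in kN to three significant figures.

F ≈ 134 kN

γ = 1.025 × 9.81 = 10.05525 kN/m³.
With the apex down, the centroid sits h/3 = 1.67/3 = 0.556667 m below the base (the top edge), so the centroid depth is h_c = 4.34 + 0.556667 = 4.89667 m.
A = ½ × 3.27 × 1.67 = 2.73045 m².
Resultant F = γ·h_c·A = 10.05525 × 4.89667 × 2.73045 = 134.44 kN.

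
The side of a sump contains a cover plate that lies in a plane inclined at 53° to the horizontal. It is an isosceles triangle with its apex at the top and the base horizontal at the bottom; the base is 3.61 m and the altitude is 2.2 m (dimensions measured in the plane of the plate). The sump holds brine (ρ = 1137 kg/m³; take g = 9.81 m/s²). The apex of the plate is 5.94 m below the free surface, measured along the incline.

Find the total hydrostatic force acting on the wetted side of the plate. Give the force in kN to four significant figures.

γ = ρg = 1137 × 9.81 / 1000 = 11.15397 kN/m³.
Let θ = 53° be the plate's angle to the horizontal; measure y along the incline from where the plane meets the free surface. Vertical depth h = y·sinθ with sinθ = 0.798636.
With the apex up, the centroid sits 2h/3 = 2 × 2.2/3 = 1.46667 m below the apex, so y_c = 5.94 + 1.46667 = 7.40667 m and h_c = 7.40667 × 0.798636 = 5.91523 m.
A = ½ × 3.61 × 2.2 = 3.971 m².
Resultant F = γ·h_c·A = 11.15397 × 5.91523 × 3.971 = 262 kN.

F ≈ 262.0 kN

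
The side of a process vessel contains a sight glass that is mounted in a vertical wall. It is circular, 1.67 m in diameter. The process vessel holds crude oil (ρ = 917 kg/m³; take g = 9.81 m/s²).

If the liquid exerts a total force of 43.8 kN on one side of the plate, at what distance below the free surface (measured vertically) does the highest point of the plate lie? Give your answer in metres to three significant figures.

γ = ρg = 917 × 9.81 / 1000 = 8.99577 kN/m³.
A = π(0.835)² = 2.1904 m².
From F = γ·h_c·A, the centroid depth is h_c = 43.8/(8.99577 × 2.1904) = 2.22286 m.
The centroid is at the centre, 0.835 m below the top of the plate, so the highest point sits at h_top = 2.22286 − 0.835 = 1.38786 m below the surface.

d_top ≈ 1.39 m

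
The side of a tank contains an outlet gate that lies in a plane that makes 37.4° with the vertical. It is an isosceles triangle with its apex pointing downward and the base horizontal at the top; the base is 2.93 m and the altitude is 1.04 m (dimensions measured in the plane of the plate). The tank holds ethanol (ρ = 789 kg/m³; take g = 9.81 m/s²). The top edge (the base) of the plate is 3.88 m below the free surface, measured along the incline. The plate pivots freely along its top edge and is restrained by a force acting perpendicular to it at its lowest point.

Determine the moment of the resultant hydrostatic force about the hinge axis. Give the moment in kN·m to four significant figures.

γ = ρg = 789 × 9.81 / 1000 = 7.74009 kN/m³.
The plate makes 37.4° with the vertical, i.e. θ = 90° − 37.4° = 52.6° to the horizontal. Measuring y along the incline from the free-surface line, vertical depth h = y·sinθ with sinθ = 0.794415.
With the apex down, the centroid sits h/3 = 1.04/3 = 0.346667 m below the base (the top edge), so y_c = 3.88 + 0.346667 = 4.22667 m and h_c = 4.22667 × 0.794415 = 3.35773 m.
A = ½ × 2.93 × 1.04 = 1.5236 m².
Resultant F = γ·h_c·A = 7.74009 × 3.35773 × 1.5236 = 39.597 kN.
I_c = b·h³/36 = 2.93 × 1.04³/36 = 0.0915514 m⁴.
Centre of pressure: y_p = y_c + I_c/(y_c·A) = 4.22667 + 0.0915514/(4.22667 × 1.5236) = 4.22667 + 0.0142166 = 4.24089 m along the plane.
The resultant acts 0.346667 + 0.0142166 = 0.360884 m (along the plate) below the hinge at the top edge, so the moment about the hinge is M = F × 0.360884 = 39.597 × 0.360884 = 14.2899 kN·m.

M ≈ 14.29 kN·m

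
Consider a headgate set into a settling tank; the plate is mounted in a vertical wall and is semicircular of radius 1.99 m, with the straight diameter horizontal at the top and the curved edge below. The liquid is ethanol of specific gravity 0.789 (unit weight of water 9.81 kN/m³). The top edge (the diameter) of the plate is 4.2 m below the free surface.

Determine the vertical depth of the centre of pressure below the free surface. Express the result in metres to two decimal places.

h_p = 5.10 m

γ = 0.789 × 9.81 = 7.74009 kN/m³.
The centroid of a semicircle lies 4r/(3π) = 0.844582 m from the diameter, here below the top edge, so the centroid depth is h_c = 4.2 + 0.844582 = 5.04458 m.
A = πr²/2 = π × 1.99²/2 = 6.22051 m².
Resultant F = γ·h_c·A = 7.74009 × 5.04458 × 6.22051 = 242.883 kN.
I_c = (π/8 − 8/(9π))·r⁴ = 0.109757 × 1.99⁴ = 1.72125 m⁴.
Centre of pressure: y_p = y_c + I_c/(y_c·A) = 5.04458 + 1.72125/(5.04458 × 6.22051) = 5.04458 + 0.0548521 = 5.09943 m along the plane.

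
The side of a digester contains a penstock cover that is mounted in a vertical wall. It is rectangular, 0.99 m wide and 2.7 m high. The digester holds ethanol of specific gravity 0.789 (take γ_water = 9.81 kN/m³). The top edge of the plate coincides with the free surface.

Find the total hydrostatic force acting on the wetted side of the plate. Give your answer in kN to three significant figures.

γ = 0.789 × 9.81 = 7.74009 kN/m³.
The centroid lies 2.7/2 = 1.35 m below the top edge, so the centroid depth is h_c = 1.35 m.
A = 0.99 × 2.7 = 2.673 m².
Resultant F = γ·h_c·A = 7.74009 × 1.35 × 2.673 = 27.9305 kN.

F ≈ 27.9 kN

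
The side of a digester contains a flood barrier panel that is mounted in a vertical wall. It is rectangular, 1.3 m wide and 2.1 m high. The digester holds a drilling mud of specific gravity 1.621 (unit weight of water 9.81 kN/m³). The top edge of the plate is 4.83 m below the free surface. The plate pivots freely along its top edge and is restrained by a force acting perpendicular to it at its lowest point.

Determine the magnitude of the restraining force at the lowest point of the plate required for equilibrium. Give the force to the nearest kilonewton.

P ≈ 135 kN

γ = 1.621 × 9.81 = 15.90201 kN/m³.
The centroid lies 2.1/2 = 1.05 m below the top edge, so the centroid depth is h_c = 4.83 + 1.05 = 5.88 m.
A = 1.3 × 2.1 = 2.73 m².
Resultant F = γ·h_c·A = 15.90201 × 5.88 × 2.73 = 255.265 kN.
I_c = b·h³/12 = 1.3 × 2.1³/12 = 1.00328 m⁴.
Centre of pressure: y_p = y_c + I_c/(y_c·A) = 5.88 + 1.00328/(5.88 × 2.73) = 5.88 + 0.0625003 = 5.9425 m along the plane.
The resultant acts 1.05 + 0.0625003 = 1.1125 m (along the plate) below the hinge at the top edge, so the moment about the hinge is M = F × 1.1125 = 255.265 × 1.1125 = 283.982 kN·m.
A normal force at the bottom, 2.1 m from the hinge, must supply this moment: P = 283.982/2.1 = 135.23 kN.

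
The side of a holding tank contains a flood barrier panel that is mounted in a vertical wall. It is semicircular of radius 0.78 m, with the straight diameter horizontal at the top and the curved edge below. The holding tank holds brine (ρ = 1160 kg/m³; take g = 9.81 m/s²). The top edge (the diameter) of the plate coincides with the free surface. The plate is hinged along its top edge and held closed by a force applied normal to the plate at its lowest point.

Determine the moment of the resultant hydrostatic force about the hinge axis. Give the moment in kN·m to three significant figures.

γ = ρg = 1160 × 9.81 / 1000 = 11.3796 kN/m³.
The centroid of a semicircle lies 4r/(3π) = 0.331042 m from the diameter, here below the top edge, so the centroid depth is h_c = 0.331042 m.
A = πr²/2 = π × 0.78²/2 = 0.955672 m².
Resultant F = γ·h_c·A = 11.3796 × 0.331042 × 0.955672 = 3.60014 kN.
I_c = (π/8 − 8/(9π))·r⁴ = 0.109757 × 0.78⁴ = 0.0406266 m⁴.
Centre of pressure: y_p = y_c + I_c/(y_c·A) = 0.331042 + 0.0406266/(0.331042 × 0.955672) = 0.331042 + 0.128416 = 0.459458 m along the plane.
The resultant acts 0.331042 + 0.128416 = 0.459458 m (along the plate) below the hinge at the top edge, so the moment about the hinge is M = F × 0.459458 = 3.60014 × 0.459458 = 1.65411 kN·m.

M ≈ 1.65 kN·m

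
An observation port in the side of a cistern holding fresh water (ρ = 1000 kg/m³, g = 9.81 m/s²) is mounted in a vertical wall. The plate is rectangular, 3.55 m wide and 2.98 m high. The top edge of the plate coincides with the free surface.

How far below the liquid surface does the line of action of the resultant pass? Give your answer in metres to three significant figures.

h_p = 1.99 m

γ = ρg = 1000 × 9.81 = 9810 N/m³ = 9.81 kN/m³.
The centroid lies 2.98/2 = 1.49 m below the top edge, so the centroid depth is h_c = 1.49 m.
A = 3.55 × 2.98 = 10.579 m².
Resultant F = γ·h_c·A = 9.81 × 1.49 × 10.579 = 154.632 kN.
I_c = b·h³/12 = 3.55 × 2.98³/12 = 7.82881 m⁴.
Centre of pressure: y_p = y_c + I_c/(y_c·A) = 1.49 + 7.82881/(1.49 × 10.579) = 1.49 + 0.496666 = 1.98667 m along the plane.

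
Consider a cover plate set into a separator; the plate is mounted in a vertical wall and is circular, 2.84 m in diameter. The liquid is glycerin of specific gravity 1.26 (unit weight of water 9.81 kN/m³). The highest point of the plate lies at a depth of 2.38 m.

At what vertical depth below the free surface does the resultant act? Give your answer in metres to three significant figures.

h_p = 3.93 m

γ = 1.26 × 9.81 = 12.3606 kN/m³.
The centroid is at the centre, 1.42 m below the top of the plate, so the centroid depth is h_c = 2.38 + 1.42 = 3.8 m.
A = π(1.42)² = 6.33471 m².
Resultant F = γ·h_c·A = 12.3606 × 3.8 × 6.33471 = 297.543 kN.
I_c = πr⁴/4 = π × 1.42⁴/4 = 3.19333 m⁴.
Centre of pressure: y_p = y_c + I_c/(y_c·A) = 3.8 + 3.19333/(3.8 × 6.33471) = 3.8 + 0.132658 = 3.93266 m along the plane.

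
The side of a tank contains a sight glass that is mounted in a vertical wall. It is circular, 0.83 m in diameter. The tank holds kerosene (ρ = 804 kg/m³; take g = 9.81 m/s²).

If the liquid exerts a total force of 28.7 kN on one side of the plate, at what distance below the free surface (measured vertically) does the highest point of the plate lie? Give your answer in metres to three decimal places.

d_top ≈ 6.310 m

γ = ρg = 804 × 9.81 / 1000 = 7.88724 kN/m³.
A = π(0.415)² = 0.541061 m².
From F = γ·h_c·A, the centroid depth is h_c = 28.7/(7.88724 × 0.541061) = 6.72528 m.
The centroid is at the centre, 0.415 m below the top of the plate, so the highest point sits at h_top = 6.72528 − 0.415 = 6.31028 m below the surface.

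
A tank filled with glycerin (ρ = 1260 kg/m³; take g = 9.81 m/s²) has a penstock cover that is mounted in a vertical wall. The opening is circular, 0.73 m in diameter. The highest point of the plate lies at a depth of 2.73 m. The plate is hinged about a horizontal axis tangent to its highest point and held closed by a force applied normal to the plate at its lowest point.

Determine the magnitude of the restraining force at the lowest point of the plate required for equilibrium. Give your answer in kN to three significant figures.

P ≈ 8.24 kN

γ = ρg = 1260 × 9.81 / 1000 = 12.3606 kN/m³.
The centroid is at the centre, 0.365 m below the top of the plate, so the centroid depth is h_c = 2.73 + 0.365 = 3.095 m.
A = π(0.365)² = 0.418539 m².
Resultant F = γ·h_c·A = 12.3606 × 3.095 × 0.418539 = 16.0117 kN.
I_c = πr⁴/4 = π × 0.365⁴/4 = 0.01394 m⁴.
Centre of pressure: y_p = y_c + I_c/(y_c·A) = 3.095 + 0.01394/(3.095 × 0.418539) = 3.095 + 0.0107613 = 3.10576 m along the plane.
The resultant acts 0.365 + 0.0107613 = 0.375761 m (along the plate) below the hinge at the top edge, so the moment about the hinge is M = F × 0.375761 = 16.0117 × 0.375761 = 6.01657 kN·m.
A normal force at the bottom, 0.73 m from the hinge, must supply this moment: P = 6.01657/0.73 = 8.24188 kN.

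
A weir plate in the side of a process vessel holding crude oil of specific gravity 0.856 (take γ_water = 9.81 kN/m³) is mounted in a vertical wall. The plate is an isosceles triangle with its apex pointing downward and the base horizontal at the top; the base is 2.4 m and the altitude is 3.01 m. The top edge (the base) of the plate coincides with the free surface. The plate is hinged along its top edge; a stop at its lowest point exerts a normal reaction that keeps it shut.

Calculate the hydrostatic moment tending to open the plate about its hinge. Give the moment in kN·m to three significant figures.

γ = 0.856 × 9.81 = 8.39736 kN/m³.
With the apex down, the centroid sits h/3 = 3.01/3 = 1.00333 m below the base (the top edge), so the centroid depth is h_c = 1.00333 m.
A = ½ × 2.4 × 3.01 = 3.612 m².
Resultant F = γ·h_c·A = 8.39736 × 1.00333 × 3.612 = 30.4323 kN.
I_c = b·h³/36 = 2.4 × 3.01³/36 = 1.81806 m⁴.
Centre of pressure: y_p = y_c + I_c/(y_c·A) = 1.00333 + 1.81806/(1.00333 × 3.612) = 1.00333 + 0.501668 = 1.505 m along the plane.
The resultant acts 1.00333 + 0.501668 = 1.505 m (along the plate) below the hinge at the top edge, so the moment about the hinge is M = F × 1.505 = 30.4323 × 1.505 = 45.8006 kN·m.

M ≈ 45.8 kN·m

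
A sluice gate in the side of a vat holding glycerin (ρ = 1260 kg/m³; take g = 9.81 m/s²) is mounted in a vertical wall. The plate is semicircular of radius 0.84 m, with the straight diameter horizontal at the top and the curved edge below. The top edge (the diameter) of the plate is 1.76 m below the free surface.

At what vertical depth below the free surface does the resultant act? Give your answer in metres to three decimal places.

h_p = 2.140 m

γ = ρg = 1260 × 9.81 / 1000 = 12.3606 kN/m³.
The centroid of a semicircle lies 4r/(3π) = 0.356507 m from the diameter, here below the top edge, so the centroid depth is h_c = 1.76 + 0.356507 = 2.11651 m.
A = πr²/2 = π × 0.84²/2 = 1.10835 m².
Resultant F = γ·h_c·A = 12.3606 × 2.11651 × 1.10835 = 28.9959 kN.
I_c = (π/8 − 8/(9π))·r⁴ = 0.109757 × 0.84⁴ = 0.0546449 m⁴.
Centre of pressure: y_p = y_c + I_c/(y_c·A) = 2.11651 + 0.0546449/(2.11651 × 1.10835) = 2.11651 + 0.0232944 = 2.1398 m along the plane.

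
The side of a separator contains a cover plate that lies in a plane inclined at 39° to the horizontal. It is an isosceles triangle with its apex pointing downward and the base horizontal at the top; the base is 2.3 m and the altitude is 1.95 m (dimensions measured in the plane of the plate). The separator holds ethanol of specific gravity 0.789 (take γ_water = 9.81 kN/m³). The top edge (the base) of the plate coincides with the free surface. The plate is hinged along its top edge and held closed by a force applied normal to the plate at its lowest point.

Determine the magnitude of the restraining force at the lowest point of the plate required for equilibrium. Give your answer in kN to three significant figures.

γ = 0.789 × 9.81 = 7.74009 kN/m³.
Let θ = 39° be the plate's angle to the horizontal; measure y along the incline from where the plane meets the free surface. Vertical depth h = y·sinθ with sinθ = 0.629320.
With the apex down, the centroid sits h/3 = 1.95/3 = 0.65 m below the base (the top edge), so y_c = 0.65 m and h_c = 0.65 × 0.629320 = 0.409058 m.
A = ½ × 2.3 × 1.95 = 2.2425 m².
Resultant F = γ·h_c·A = 7.74009 × 0.409058 × 2.2425 = 7.10008 kN.
I_c = b·h³/36 = 2.3 × 1.95³/36 = 0.473728 m⁴.
Centre of pressure: y_p = y_c + I_c/(y_c·A) = 0.65 + 0.473728/(0.65 × 2.2425) = 0.65 + 0.325 = 0.975 m along the plane.
The resultant acts 0.65 + 0.325 = 0.975 m (along the plate) below the hinge at the top edge, so the moment about the hinge is M = F × 0.975 = 7.10008 × 0.975 = 6.92258 kN·m.
A normal force at the bottom, 1.95 m from the hinge, must supply this moment: P = 6.92258/1.95 = 3.55004 kN.

P ≈ 3.55 kN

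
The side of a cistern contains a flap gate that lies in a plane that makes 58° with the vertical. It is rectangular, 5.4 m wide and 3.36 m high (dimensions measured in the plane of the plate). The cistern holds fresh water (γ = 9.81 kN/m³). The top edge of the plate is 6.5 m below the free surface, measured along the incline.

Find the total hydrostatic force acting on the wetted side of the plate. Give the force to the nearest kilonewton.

F ≈ 772 kN

γ = 9.81 kN/m³.
The plate makes 58° with the vertical, i.e. θ = 90° − 58° = 32° to the horizontal. Measuring y along the incline from the free-surface line, vertical depth h = y·sinθ with sinθ = 0.529919.
The centroid lies 3.36/2 = 1.68 m below the top edge, so y_c = 6.5 + 1.68 = 8.18 m and h_c = 8.18 × 0.529919 = 4.33474 m.
A = 5.4 × 3.36 = 18.144 m².
Resultant F = γ·h_c·A = 9.81 × 4.33474 × 18.144 = 771.552 kN.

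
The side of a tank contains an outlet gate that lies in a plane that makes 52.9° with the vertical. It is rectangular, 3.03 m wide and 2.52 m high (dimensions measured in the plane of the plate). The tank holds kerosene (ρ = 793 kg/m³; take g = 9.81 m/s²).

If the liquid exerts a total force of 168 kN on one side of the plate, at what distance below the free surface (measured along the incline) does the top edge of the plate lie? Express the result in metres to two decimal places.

γ = ρg = 793 × 9.81 / 1000 = 7.77933 kN/m³.
A = 3.03 × 2.52 = 7.6356 m².
From F = γ·h_c·A, the centroid depth is h_c = 168/(7.77933 × 7.6356) = 2.82829 m.
The plate makes 52.9° with the vertical, i.e. θ = 90° − 52.9° = 37.1° to the horizontal. Measuring y along the incline from the free-surface line, vertical depth h = y·sinθ with sinθ = 0.603208.
Along the incline, y_c = h_c/sinθ = 2.82829/0.603208 = 4.68875 m.
The centroid lies 2.52/2 = 1.26 m below the top edge, so the top edge sits at y_top = 4.68875 − 1.26 = 3.42875 m along the incline.

y_top ≈ 3.43 m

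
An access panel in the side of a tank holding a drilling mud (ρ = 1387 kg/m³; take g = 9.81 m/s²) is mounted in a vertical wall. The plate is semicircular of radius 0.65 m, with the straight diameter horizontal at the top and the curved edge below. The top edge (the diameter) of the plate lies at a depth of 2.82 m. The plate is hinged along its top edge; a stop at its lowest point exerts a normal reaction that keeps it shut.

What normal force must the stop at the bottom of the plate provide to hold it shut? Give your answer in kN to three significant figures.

P ≈ 12.3 kN

γ = ρg = 1387 × 9.81 / 1000 = 13.60647 kN/m³.
The centroid of a semicircle lies 4r/(3π) = 0.275869 m from the diameter, here below the top edge, so the centroid depth is h_c = 2.82 + 0.275869 = 3.09587 m.
A = πr²/2 = π × 0.65²/2 = 0.663661 m².
Resultant F = γ·h_c·A = 13.60647 × 3.09587 × 0.663661 = 27.956 kN.
I_c = (π/8 − 8/(9π))·r⁴ = 0.109757 × 0.65⁴ = 0.0195923 m⁴.
Centre of pressure: y_p = y_c + I_c/(y_c·A) = 3.09587 + 0.0195923/(3.09587 × 0.663661) = 3.09587 + 0.00953578 = 3.10541 m along the plane.
The resultant acts 0.275869 + 0.00953578 = 0.285405 m (along the plate) below the hinge at the top edge, so the moment about the hinge is M = F × 0.285405 = 27.956 × 0.285405 = 7.97878 kN·m.
A normal force at the bottom, 0.65 m from the hinge, must supply this moment: P = 7.97878/0.65 = 12.275 kN.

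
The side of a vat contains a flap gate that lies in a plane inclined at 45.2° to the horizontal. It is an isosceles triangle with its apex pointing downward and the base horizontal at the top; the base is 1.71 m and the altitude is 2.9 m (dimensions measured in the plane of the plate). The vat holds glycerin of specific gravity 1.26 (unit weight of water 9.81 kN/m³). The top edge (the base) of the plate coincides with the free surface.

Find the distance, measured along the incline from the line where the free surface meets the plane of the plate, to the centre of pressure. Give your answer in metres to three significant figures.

γ = 1.26 × 9.81 = 12.3606 kN/m³.
Let θ = 45.2° be the plate's angle to the horizontal; measure y along the incline from where the plane meets the free surface. Vertical depth h = y·sinθ with sinθ = 0.709571.
With the apex down, the centroid sits h/3 = 2.9/3 = 0.966667 m below the base (the top edge), so y_c = 0.966667 m and h_c = 0.966667 × 0.709571 = 0.685919 m.
A = ½ × 1.71 × 2.9 = 2.4795 m².
Resultant F = γ·h_c·A = 12.3606 × 0.685919 × 2.4795 = 21.0221 kN.
I_c = b·h³/36 = 1.71 × 2.9³/36 = 1.15848 m⁴.
Centre of pressure: y_p = y_c + I_c/(y_c·A) = 0.966667 + 1.15848/(0.966667 × 2.4795) = 0.966667 + 0.483334 = 1.45 m along the plane.

y_p = 1.45 m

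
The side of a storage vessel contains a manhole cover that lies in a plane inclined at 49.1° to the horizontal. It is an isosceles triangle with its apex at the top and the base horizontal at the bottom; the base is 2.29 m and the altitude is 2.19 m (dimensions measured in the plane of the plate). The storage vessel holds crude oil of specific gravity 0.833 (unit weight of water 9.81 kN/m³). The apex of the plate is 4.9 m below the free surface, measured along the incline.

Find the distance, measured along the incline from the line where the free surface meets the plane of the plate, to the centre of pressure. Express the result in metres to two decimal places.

γ = 0.833 × 9.81 = 8.17173 kN/m³.
Let θ = 49.1° be the plate's angle to the horizontal; measure y along the incline from where the plane meets the free surface. Vertical depth h = y·sinθ with sinθ = 0.755853.
With the apex up, the centroid sits 2h/3 = 2 × 2.19/3 = 1.46 m below the apex, so y_c = 4.9 + 1.46 = 6.36 m and h_c = 6.36 × 0.755853 = 4.80723 m.
A = ½ × 2.29 × 2.19 = 2.50755 m².
Resultant F = γ·h_c·A = 8.17173 × 4.80723 × 2.50755 = 98.5051 kN.
I_c = b·h³/36 = 2.29 × 2.19³/36 = 0.668137 m⁴.
Centre of pressure: y_p = y_c + I_c/(y_c·A) = 6.36 + 0.668137/(6.36 × 2.50755) = 6.36 + 0.0418947 = 6.40189 m along the plane.

y_p = 6.40 m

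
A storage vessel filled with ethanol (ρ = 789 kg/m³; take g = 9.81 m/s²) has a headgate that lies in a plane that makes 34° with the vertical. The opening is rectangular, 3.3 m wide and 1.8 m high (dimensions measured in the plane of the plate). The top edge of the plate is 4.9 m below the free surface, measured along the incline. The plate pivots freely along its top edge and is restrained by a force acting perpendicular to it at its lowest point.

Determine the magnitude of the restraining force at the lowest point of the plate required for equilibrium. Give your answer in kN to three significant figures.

γ = ρg = 789 × 9.81 / 1000 = 7.74009 kN/m³.
The plate makes 34° with the vertical, i.e. θ = 90° − 34° = 56° to the horizontal. Measuring y along the incline from the free-surface line, vertical depth h = y·sinθ with sinθ = 0.829038.
The centroid lies 1.8/2 = 0.9 m below the top edge, so y_c = 4.9 + 0.9 = 5.8 m and h_c = 5.8 × 0.829038 = 4.80842 m.
A = 3.3 × 1.8 = 5.94 m².
Resultant F = γ·h_c·A = 7.74009 × 4.80842 × 5.94 = 221.073 kN.
I_c = b·h³/12 = 3.3 × 1.8³/12 = 1.6038 m⁴.
Centre of pressure: y_p = y_c + I_c/(y_c·A) = 5.8 + 1.6038/(5.8 × 5.94) = 5.8 + 0.0465517 = 5.84655 m along the plane.
The resultant acts 0.9 + 0.0465517 = 0.946552 m (along the plate) below the hinge at the top edge, so the moment about the hinge is M = F × 0.946552 = 221.073 × 0.946552 = 209.257 kN·m.
A normal force at the bottom, 1.8 m from the hinge, must supply this moment: P = 209.257/1.8 = 116.254 kN.

P ≈ 116 kN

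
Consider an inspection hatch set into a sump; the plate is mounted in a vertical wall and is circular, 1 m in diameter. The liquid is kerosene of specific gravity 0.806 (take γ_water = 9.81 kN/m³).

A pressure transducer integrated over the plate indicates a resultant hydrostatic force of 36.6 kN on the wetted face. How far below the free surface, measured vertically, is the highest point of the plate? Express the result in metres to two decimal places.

γ = 0.806 × 9.81 = 7.90686 kN/m³.
A = π(0.5)² = 0.785398 m².
From F = γ·h_c·A, the centroid depth is h_c = 36.6/(7.90686 × 0.785398) = 5.89369 m.
The centroid is at the centre, 0.5 m below the top of the plate, so the highest point sits at h_top = 5.89369 − 0.5 = 5.39369 m below the surface.

d_top ≈ 5.39 m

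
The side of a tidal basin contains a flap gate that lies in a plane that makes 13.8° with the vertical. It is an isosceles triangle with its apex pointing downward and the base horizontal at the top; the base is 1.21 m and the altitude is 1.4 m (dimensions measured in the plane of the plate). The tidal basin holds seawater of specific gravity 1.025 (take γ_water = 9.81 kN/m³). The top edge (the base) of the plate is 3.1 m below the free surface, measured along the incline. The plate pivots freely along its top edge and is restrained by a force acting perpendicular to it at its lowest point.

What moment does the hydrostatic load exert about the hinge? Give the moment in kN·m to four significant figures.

M ≈ 14.67 kN·m

γ = 1.025 × 9.81 = 10.05525 kN/m³.
The plate makes 13.8° with the vertical, i.e. θ = 90° − 13.8° = 76.2° to the horizontal. Measuring y along the incline from the free-surface line, vertical depth h = y·sinθ with sinθ = 0.971134.
With the apex down, the centroid sits h/3 = 1.4/3 = 0.466667 m below the base (the top edge), so y_c = 3.1 + 0.466667 = 3.56667 m and h_c = 3.56667 × 0.971134 = 3.46371 m.
A = ½ × 1.21 × 1.4 = 0.847 m².
Resultant F = γ·h_c·A = 10.05525 × 3.46371 × 0.847 = 29.4997 kN.
I_c = b·h³/36 = 1.21 × 1.4³/36 = 0.0922289 m⁴.
Centre of pressure: y_p = y_c + I_c/(y_c·A) = 3.56667 + 0.0922289/(3.56667 × 0.847) = 3.56667 + 0.0305296 = 3.5972 m along the plane.
The resultant acts 0.466667 + 0.0305296 = 0.497197 m (along the plate) below the hinge at the top edge, so the moment about the hinge is M = F × 0.497197 = 29.4997 × 0.497197 = 14.6672 kN·m.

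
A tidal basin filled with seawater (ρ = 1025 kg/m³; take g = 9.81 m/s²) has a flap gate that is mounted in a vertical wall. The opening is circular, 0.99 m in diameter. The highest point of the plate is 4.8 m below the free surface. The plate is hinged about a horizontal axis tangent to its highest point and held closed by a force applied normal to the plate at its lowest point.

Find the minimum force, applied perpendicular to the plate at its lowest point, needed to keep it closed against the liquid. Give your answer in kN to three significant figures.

P ≈ 21.0 kN

γ = ρg = 1025 × 9.81 / 1000 = 10.05525 kN/m³.
The centroid is at the centre, 0.495 m below the top of the plate, so the centroid depth is h_c = 4.8 + 0.495 = 5.295 m.
A = π(0.495)² = 0.769769 m².
Resultant F = γ·h_c·A = 10.05525 × 5.295 × 0.769769 = 40.9845 kN.
I_c = πr⁴/4 = π × 0.495⁴/4 = 0.0471531 m⁴.
Centre of pressure: y_p = y_c + I_c/(y_c·A) = 5.295 + 0.0471531/(5.295 × 0.769769) = 5.295 + 0.0115687 = 5.30657 m along the plane.
The resultant acts 0.495 + 0.0115687 = 0.506569 m (along the plate) below the hinge at the top edge, so the moment about the hinge is M = F × 0.506569 = 40.9845 × 0.506569 = 20.7615 kN·m.
A normal force at the bottom, 0.99 m from the hinge, must supply this moment: P = 20.7615/0.99 = 20.9712 kN.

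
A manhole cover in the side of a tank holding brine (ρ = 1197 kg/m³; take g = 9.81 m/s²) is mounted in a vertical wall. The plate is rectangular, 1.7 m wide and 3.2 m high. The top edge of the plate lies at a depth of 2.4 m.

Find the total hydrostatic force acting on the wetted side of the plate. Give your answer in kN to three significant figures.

γ = ρg = 1197 × 9.81 / 1000 = 11.74257 kN/m³.
The centroid lies 3.2/2 = 1.6 m below the top edge, so the centroid depth is h_c = 2.4 + 1.6 = 4 m.
A = 1.7 × 3.2 = 5.44 m².
Resultant F = γ·h_c·A = 11.74257 × 4 × 5.44 = 255.518 kN.

F ≈ 256 kN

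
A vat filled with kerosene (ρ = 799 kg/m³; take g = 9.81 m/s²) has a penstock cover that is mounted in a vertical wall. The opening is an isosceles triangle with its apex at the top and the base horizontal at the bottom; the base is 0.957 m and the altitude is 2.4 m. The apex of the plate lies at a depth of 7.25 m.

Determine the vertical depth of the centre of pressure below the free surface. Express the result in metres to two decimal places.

h_p = 8.89 m

γ = ρg = 799 × 9.81 / 1000 = 7.83819 kN/m³.
With the apex up, the centroid sits 2h/3 = 2 × 2.4/3 = 1.6 m below the apex, so the centroid depth is h_c = 7.25 + 1.6 = 8.85 m.
A = ½ × 0.957 × 2.4 = 1.1484 m².
Resultant F = γ·h_c·A = 7.83819 × 8.85 × 1.1484 = 79.6622 kN.
I_c = b·h³/36 = 0.957 × 2.4³/36 = 0.367488 m⁴.
Centre of pressure: y_p = y_c + I_c/(y_c·A) = 8.85 + 0.367488/(8.85 × 1.1484) = 8.85 + 0.0361582 = 8.88616 m along the plane.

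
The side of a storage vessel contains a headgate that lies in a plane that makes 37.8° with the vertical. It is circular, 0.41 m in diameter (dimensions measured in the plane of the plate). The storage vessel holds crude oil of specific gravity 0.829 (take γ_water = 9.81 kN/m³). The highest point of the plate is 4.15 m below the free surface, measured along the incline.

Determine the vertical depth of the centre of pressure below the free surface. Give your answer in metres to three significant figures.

h_p = 3.44 m

γ = 0.829 × 9.81 = 8.13249 kN/m³.
The plate makes 37.8° with the vertical, i.e. θ = 90° − 37.8° = 52.2° to the horizontal. Measuring y along the incline from the free-surface line, vertical depth h = y·sinθ with sinθ = 0.790155.
The centroid is at the centre, 0.205 m below the top of the plate, so y_c = 4.15 + 0.205 = 4.355 m and h_c = 4.355 × 0.790155 = 3.44113 m.
A = π(0.205)² = 0.132025 m².
Resultant F = γ·h_c·A = 8.13249 × 3.44113 × 0.132025 = 3.69471 kN.
I_c = πr⁴/4 = π × 0.205⁴/4 = 0.00138709 m⁴.
Centre of pressure: y_p = y_c + I_c/(y_c·A) = 4.355 + 0.00138709/(4.355 × 0.132025) = 4.355 + 0.00241246 = 4.35741 m along the plane.
Vertically, h_p = y_p·sinθ = 4.35741 × 0.790155 = 3.44303 m.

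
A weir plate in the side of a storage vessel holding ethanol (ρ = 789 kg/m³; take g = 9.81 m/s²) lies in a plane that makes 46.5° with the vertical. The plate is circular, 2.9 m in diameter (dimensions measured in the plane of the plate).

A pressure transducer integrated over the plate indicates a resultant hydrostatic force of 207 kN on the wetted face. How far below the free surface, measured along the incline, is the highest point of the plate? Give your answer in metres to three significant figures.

γ = ρg = 789 × 9.81 / 1000 = 7.74009 kN/m³.
A = π(1.45)² = 6.6052 m².
From F = γ·h_c·A, the centroid depth is h_c = 207/(7.74009 × 6.6052) = 4.04891 m.
The plate makes 46.5° with the vertical, i.e. θ = 90° − 46.5° = 43.5° to the horizontal. Measuring y along the incline from the free-surface line, vertical depth h = y·sinθ with sinθ = 0.688355.
Along the incline, y_c = h_c/sinθ = 4.04891/0.688355 = 5.88201 m.
The centroid is at the centre, 1.45 m below the top of the plate, so the highest point sits at y_top = 5.88201 − 1.45 = 4.43201 m along the incline.

y_top ≈ 4.43 m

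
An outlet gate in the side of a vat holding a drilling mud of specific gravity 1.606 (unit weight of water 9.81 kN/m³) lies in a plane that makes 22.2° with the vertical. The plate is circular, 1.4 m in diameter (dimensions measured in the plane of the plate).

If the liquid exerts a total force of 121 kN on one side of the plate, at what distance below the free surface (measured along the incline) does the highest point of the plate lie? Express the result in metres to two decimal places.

γ = 1.606 × 9.81 = 15.75486 kN/m³.
A = π(0.7)² = 1.53938 m².
From F = γ·h_c·A, the centroid depth is h_c = 121/(15.75486 × 1.53938) = 4.98913 m.
The plate makes 22.2° with the vertical, i.e. θ = 90° − 22.2° = 67.8° to the horizontal. Measuring y along the incline from the free-surface line, vertical depth h = y·sinθ with sinθ = 0.925871.
Along the incline, y_c = h_c/sinθ = 4.98913/0.925871 = 5.38858 m.
The centroid is at the centre, 0.7 m below the top of the plate, so the highest point sits at y_top = 5.38858 − 0.7 = 4.68858 m along the incline.

y_top ≈ 4.69 m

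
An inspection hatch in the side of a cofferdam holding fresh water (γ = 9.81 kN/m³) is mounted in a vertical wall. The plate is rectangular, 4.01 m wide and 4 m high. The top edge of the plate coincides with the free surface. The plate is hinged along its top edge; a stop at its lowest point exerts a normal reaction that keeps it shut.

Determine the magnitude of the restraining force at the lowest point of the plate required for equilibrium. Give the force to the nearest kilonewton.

γ = 9.81 kN/m³.
The centroid lies 4/2 = 2 m below the top edge, so the centroid depth is h_c = 2 m.
A = 4.01 × 4 = 16.04 m².
Resultant F = γ·h_c·A = 9.81 × 2 × 16.04 = 314.705 kN.
I_c = b·h³/12 = 4.01 × 4³/12 = 21.3867 m⁴.
Centre of pressure: y_p = y_c + I_c/(y_c·A) = 2 + 21.3867/(2 × 16.04) = 2 + 0.666668 = 2.66667 m along the plane.
The resultant acts 2 + 0.666668 = 2.66667 m (along the plate) below the hinge at the top edge, so the moment about the hinge is M = F × 2.66667 = 314.705 × 2.66667 = 839.214 kN·m.
A normal force at the bottom, 4 m from the hinge, must supply this moment: P = 839.214/4 = 209.804 kN.

P ≈ 210 kN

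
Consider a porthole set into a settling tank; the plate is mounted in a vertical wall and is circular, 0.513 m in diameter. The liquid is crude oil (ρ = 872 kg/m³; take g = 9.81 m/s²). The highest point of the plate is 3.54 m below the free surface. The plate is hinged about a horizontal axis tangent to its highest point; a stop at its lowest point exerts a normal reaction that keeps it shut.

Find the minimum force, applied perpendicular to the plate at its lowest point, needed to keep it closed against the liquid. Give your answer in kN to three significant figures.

γ = ρg = 872 × 9.81 / 1000 = 8.55432 kN/m³.
The centroid is at the centre, 0.2565 m below the top of the plate, so the centroid depth is h_c = 3.54 + 0.2565 = 3.7965 m.
A = π(0.2565)² = 0.206692 m².
Resultant F = γ·h_c·A = 8.55432 × 3.7965 × 0.206692 = 6.71263 kN.
I_c = πr⁴/4 = π × 0.2565⁴/4 = 0.00339969 m⁴.
Centre of pressure: y_p = y_c + I_c/(y_c·A) = 3.7965 + 0.00339969/(3.7965 × 0.206692) = 3.7965 + 0.00433244 = 3.80083 m along the plane.
The resultant acts 0.2565 + 0.00433244 = 0.260832 m (along the plate) below the hinge at the top edge, so the moment about the hinge is M = F × 0.260832 = 6.71263 × 0.260832 = 1.75087 kN·m.
A normal force at the bottom, 0.513 m from the hinge, must supply this moment: P = 1.75087/0.513 = 3.413 kN.

P ≈ 3.41 kN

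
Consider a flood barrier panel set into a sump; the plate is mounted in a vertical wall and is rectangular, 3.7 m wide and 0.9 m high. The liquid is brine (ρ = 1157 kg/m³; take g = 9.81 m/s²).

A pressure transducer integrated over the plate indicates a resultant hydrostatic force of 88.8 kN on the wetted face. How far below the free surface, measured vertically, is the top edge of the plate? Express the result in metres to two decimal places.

d_top ≈ 1.90 m

γ = ρg = 1157 × 9.81 / 1000 = 11.35017 kN/m³.
A = 3.7 × 0.9 = 3.33 m².
From F = γ·h_c·A, the centroid depth is h_c = 88.8/(11.35017 × 3.33) = 2.34945 m.
The centroid lies 0.9/2 = 0.45 m below the top edge, so the top edge sits at h_top = 2.34945 − 0.45 = 1.89945 m below the surface.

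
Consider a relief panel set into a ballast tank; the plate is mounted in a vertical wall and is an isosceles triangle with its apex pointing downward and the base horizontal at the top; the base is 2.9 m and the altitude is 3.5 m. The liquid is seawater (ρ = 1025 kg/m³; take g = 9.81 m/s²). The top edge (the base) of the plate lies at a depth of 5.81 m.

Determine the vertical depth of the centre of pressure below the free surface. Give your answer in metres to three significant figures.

h_p = 7.07 m

γ = ρg = 1025 × 9.81 / 1000 = 10.05525 kN/m³.
With the apex down, the centroid sits h/3 = 3.5/3 = 1.16667 m below the base (the top edge), so the centroid depth is h_c = 5.81 + 1.16667 = 6.97667 m.
A = ½ × 2.9 × 3.5 = 5.075 m².
Resultant F = γ·h_c·A = 10.05525 × 6.97667 × 5.075 = 356.022 kN.
I_c = b·h³/36 = 2.9 × 3.5³/36 = 3.45382 m⁴.
Centre of pressure: y_p = y_c + I_c/(y_c·A) = 6.97667 + 3.45382/(6.97667 × 5.075) = 6.97667 + 0.0975473 = 7.07422 m along the plane.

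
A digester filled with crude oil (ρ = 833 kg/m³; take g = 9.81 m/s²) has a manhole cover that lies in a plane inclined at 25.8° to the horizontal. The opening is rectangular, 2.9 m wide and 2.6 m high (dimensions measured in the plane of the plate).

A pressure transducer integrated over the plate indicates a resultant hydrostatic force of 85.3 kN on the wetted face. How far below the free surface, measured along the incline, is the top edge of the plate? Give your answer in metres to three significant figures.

γ = ρg = 833 × 9.81 / 1000 = 8.17173 kN/m³.
A = 2.9 × 2.6 = 7.54 m².
From F = γ·h_c·A, the centroid depth is h_c = 85.3/(8.17173 × 7.54) = 1.38441 m.
Let θ = 25.8° be the plate's angle to the horizontal; measure y along the incline from where the plane meets the free surface. Vertical depth h = y·sinθ with sinθ = 0.435231.
Along the incline, y_c = h_c/sinθ = 1.38441/0.435231 = 3.18086 m.
The centroid lies 2.6/2 = 1.3 m below the top edge, so the top edge sits at y_top = 3.18086 − 1.3 = 1.88086 m along the incline.

y_top ≈ 1.88 m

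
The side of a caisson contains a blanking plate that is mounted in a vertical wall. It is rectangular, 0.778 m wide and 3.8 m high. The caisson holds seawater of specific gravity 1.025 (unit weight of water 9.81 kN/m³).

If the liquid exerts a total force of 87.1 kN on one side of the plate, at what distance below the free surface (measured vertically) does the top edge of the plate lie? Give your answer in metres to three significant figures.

γ = 1.025 × 9.81 = 10.05525 kN/m³.
A = 0.778 × 3.8 = 2.9564 m².
From F = γ·h_c·A, the centroid depth is h_c = 87.1/(10.05525 × 2.9564) = 2.92996 m.
The centroid lies 3.8/2 = 1.9 m below the top edge, so the top edge sits at h_top = 2.92996 − 1.9 = 1.02996 m below the surface.

d_top ≈ 1.03 m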